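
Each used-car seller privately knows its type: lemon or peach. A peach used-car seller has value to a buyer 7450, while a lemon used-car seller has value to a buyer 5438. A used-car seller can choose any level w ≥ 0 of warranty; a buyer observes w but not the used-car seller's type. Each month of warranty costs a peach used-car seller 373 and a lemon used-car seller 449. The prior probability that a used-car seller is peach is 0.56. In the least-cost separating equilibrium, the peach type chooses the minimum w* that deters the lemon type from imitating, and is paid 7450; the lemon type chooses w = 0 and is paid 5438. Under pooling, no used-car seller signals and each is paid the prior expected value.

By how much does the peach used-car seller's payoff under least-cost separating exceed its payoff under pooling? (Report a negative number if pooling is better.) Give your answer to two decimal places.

Least-cost separating signal: w* solves 5438 = 7450 − 449·w*, so w* = (7450 − 5438)/449 ≈ 4.4811.
Peach type's separating payoff: 7450 − 373 × w* = 7450 − 373 × (7450 − 5438)/449 = 7450 − 750476/449 ≈ 5778.5612.
Pooling payoff: 0.56 × 7450 + 0.44 × 5438 = 6564.72.
Difference: 5778.5612 − 6564.72 = -786.1588, i.e. -786.16 to two decimal places.
The peach type would prefer the pooling outcome.

-786.16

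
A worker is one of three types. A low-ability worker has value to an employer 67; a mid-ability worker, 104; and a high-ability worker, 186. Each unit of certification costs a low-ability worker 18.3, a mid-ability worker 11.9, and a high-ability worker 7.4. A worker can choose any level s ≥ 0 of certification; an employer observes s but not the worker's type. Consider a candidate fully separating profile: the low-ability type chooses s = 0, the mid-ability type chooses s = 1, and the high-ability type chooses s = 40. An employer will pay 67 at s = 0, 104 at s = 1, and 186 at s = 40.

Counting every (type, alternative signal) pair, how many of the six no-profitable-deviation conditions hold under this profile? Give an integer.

3

Mid-ability (own payoff 104 − 11.9×1 = 92.1): to s=0 gives 67 → no gain ✓; to s=40 gives 186 − 11.9×40 = -290 → no gain ✓.
High-ability (own payoff 186 − 7.4×40 = -110): to s=0 gives 67 → profitable ✗; to s=1 gives 104 − 7.4×1 = 96.6 → profitable ✗.
Low-ability (own payoff 67): to s=1 gives 104 − 18.3×1 = 85.7 → profitable ✗; to s=40 gives 186 − 18.3×40 = -546 → no gain ✓.
3 of the 6 constraints hold; not an equilibrium.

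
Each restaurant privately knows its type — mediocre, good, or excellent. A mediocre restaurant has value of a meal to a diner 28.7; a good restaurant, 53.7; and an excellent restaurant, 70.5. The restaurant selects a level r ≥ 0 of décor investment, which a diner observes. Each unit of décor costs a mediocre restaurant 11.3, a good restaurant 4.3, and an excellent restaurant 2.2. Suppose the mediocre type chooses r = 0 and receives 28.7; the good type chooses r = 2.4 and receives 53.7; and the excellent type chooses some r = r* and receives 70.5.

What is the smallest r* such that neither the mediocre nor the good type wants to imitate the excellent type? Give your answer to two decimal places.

Good type (on-path payoff 53.7 − 4.3×2.4 = 43.38) won't mimic when 43.38 ≥ 70.5 − 4.3·r*, i.e. r* ≥ 6.31.
Mediocre type (on-path payoff 28.7) won't mimic when 28.7 ≥ 70.5 − 11.3·r*, i.e. r* ≥ 3.70.
Both must hold, so r* = max(3.70, 6.31) = 6.31. The good type's constraint binds.

6.31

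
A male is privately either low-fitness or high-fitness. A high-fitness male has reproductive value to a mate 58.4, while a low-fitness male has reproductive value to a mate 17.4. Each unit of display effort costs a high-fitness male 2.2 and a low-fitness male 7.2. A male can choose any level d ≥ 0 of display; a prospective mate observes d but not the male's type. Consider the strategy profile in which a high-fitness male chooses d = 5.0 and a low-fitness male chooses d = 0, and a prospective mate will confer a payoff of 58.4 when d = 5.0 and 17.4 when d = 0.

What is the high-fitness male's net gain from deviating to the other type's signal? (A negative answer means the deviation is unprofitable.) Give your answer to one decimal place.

-30.0

Playing d = 5.0 the high-fitness male receives 58.4 − 2.2 × 5.0 = 47.4.
Deviating to d = 0 yields 17.4 instead.
Gain from deviating: 17.4 − 47.4 = -30.0.
The gain is negative, so the high-fitness type's incentive-compatibility constraint is satisfied.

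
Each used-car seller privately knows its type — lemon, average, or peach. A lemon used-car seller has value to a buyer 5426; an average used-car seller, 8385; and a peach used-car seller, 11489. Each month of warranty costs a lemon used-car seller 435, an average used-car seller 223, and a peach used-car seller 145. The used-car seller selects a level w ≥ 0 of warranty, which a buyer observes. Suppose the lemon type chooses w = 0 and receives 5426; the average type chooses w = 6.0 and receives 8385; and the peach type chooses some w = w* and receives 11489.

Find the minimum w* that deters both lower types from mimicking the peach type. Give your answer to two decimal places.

Lemon type (on-path payoff 5426) won't mimic when 5426 ≥ 11489 − 435·w*, i.e. w* ≥ 13.94.
Average type (on-path payoff 8385 − 223×6.0 = 7047) won't mimic when 7047 ≥ 11489 − 223·w*, i.e. w* ≥ 19.92.
Both must hold, so w* = max(13.94, 19.92) = 19.92. The average type's constraint binds.

19.92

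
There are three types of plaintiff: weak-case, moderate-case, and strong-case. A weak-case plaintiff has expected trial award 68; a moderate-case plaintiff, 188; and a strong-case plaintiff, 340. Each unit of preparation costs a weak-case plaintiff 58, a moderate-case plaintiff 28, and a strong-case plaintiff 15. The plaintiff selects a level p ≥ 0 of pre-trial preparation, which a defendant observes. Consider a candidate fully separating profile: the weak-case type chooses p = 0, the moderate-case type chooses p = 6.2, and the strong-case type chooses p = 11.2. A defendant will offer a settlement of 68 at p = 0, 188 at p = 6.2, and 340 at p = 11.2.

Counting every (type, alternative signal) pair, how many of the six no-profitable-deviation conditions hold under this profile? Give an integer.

Moderate-case (own payoff 188 − 28×6.2 = 14.4): to p=0 gives 68 → profitable ✗; to p=11.2 gives 340 − 28×11.2 = 26.4 → profitable ✗.
Strong-case (own payoff 340 − 15×11.2 = 172): to p=0 gives 68 → no gain ✓; to p=6.2 gives 188 − 15×6.2 = 95 → no gain ✓.
Weak-case (own payoff 68): to p=6.2 gives 188 − 58×6.2 = -171.6 → no gain ✓; to p=11.2 gives 340 − 58×11.2 = -309.6 → no gain ✓.
4 of the 6 constraints hold; not an equilibrium.

4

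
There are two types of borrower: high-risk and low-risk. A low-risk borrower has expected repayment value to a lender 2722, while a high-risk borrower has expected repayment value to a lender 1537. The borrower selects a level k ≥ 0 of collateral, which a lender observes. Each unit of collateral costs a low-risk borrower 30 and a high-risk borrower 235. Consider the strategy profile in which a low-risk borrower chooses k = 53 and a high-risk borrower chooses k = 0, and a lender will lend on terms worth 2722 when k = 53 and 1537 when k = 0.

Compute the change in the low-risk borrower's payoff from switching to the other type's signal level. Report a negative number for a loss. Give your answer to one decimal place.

Playing k = 53 the low-risk borrower receives 2722 − 30 × 53 = 1132.
Deviating to k = 0 yields 1537 instead.
Gain from deviating: 1537 − 1132 = 405.0.
The gain is positive, so the low-risk type's incentive-compatibility constraint is violated — this profile is not a separating equilibrium.

405.0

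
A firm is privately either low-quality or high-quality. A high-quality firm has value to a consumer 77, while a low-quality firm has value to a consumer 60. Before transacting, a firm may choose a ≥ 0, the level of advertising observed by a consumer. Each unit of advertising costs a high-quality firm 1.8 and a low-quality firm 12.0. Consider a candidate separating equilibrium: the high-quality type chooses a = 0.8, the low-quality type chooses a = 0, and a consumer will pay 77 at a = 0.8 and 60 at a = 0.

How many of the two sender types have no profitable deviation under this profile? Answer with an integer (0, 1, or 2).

High-quality type: signal → 77 − 1.8 × 0.8 = 75.56; deviate to 0 → 60. IC holds (75.56 ≥ 60).
Low-quality type: stay at 0 → 60; mimic → 77 − 12.0 × 0.8 = 67.4. IC fails (60 < 67.4).
1 of 2 constraints hold, so this profile is not an equilibrium.

1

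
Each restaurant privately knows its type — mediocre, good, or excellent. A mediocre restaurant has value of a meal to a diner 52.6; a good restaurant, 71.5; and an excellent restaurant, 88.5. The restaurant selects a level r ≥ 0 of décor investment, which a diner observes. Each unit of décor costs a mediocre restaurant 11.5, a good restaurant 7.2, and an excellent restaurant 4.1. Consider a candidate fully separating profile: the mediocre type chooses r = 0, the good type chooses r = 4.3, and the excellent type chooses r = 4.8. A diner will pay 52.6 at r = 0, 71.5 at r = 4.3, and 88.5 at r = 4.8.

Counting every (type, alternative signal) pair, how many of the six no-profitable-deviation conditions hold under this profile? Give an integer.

Mediocre (own payoff 52.6): to r=4.3 gives 71.5 − 11.5×4.3 = 22.05 → no gain ✓; to r=4.8 gives 88.5 − 11.5×4.8 = 33.3 → no gain ✓.
Good (own payoff 71.5 − 7.2×4.3 = 40.54): to r=0 gives 52.6 → profitable ✗; to r=4.8 gives 88.5 − 7.2×4.8 = 53.94 → profitable ✗.
Excellent (own payoff 88.5 − 4.1×4.8 = 68.82): to r=0 gives 52.6 → no gain ✓; to r=4.3 gives 71.5 − 4.1×4.3 = 53.87 → no gain ✓.
4 of the 6 constraints hold; not an equilibrium.

4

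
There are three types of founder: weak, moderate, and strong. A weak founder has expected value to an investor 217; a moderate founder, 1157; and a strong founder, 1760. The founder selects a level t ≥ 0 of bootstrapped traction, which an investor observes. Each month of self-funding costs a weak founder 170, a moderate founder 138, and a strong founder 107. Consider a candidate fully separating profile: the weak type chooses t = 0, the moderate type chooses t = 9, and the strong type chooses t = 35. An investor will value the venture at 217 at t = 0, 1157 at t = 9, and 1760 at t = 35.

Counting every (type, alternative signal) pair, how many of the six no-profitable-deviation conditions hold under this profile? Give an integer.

3

Moderate (own payoff 1157 − 138×9 = -85): to t=0 gives 217 → profitable ✗; to t=35 gives 1760 − 138×35 = -3070 → no gain ✓.
Weak (own payoff 217): to t=9 gives 1157 − 170×9 = -373 → no gain ✓; to t=35 gives 1760 − 170×35 = -4190 → no gain ✓.
Strong (own payoff 1760 − 107×35 = -1985): to t=0 gives 217 → profitable ✗; to t=9 gives 1157 − 107×9 = 194 → profitable ✗.
3 of the 6 constraints hold; not an equilibrium.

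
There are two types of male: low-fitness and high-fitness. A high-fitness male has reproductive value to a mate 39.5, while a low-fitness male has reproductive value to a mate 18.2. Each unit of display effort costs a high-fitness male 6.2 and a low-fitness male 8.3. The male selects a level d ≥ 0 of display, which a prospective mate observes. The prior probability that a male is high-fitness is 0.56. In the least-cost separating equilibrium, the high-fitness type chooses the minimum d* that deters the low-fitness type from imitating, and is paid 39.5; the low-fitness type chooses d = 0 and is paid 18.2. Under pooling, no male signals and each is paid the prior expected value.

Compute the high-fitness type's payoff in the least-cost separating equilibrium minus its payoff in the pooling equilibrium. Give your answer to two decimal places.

-6.54

Least-cost separating signal: d* solves 18.2 = 39.5 − 8.3·d*, so d* = (39.5 − 18.2)/8.3 ≈ 2.5663.
High-fitness type's separating payoff: 39.5 − 6.2 × d* = 39.5 − 6.2 × (39.5 − 18.2)/8.3 = 39.5 − 132.06/8.3 ≈ 23.5892.
Pooling payoff: 0.56 × 39.5 + 0.44 × 18.2 = 30.128.
Difference: 23.5892 − 30.128 = -6.5388, i.e. -6.54 to two decimal places.
The high-fitness type would prefer the pooling outcome.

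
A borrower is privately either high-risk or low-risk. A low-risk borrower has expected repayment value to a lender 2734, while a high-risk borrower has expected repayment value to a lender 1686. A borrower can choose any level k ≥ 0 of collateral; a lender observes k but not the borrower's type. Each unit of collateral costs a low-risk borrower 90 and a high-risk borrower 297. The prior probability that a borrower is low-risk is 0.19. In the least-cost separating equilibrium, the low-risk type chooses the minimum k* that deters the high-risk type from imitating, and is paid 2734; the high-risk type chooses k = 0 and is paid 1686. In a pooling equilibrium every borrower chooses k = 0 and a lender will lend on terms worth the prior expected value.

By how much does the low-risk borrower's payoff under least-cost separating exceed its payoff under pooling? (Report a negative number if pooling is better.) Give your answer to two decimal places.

Least-cost separating signal: k* solves 1686 = 2734 − 297·k*, so k* = (2734 − 1686)/297 ≈ 3.5286.
Low-risk type's separating payoff: 2734 − 90 × k* = 2734 − 90 × (2734 − 1686)/297 = 2734 − 94320/297 ≈ 2416.4242.
Pooling payoff: 0.19 × 2734 + 0.81 × 1686 = 1885.12.
Difference: 2416.4242 − 1885.12 = 531.3042, i.e. 531.30 to two decimal places.
The low-risk type prefers to separate.

531.30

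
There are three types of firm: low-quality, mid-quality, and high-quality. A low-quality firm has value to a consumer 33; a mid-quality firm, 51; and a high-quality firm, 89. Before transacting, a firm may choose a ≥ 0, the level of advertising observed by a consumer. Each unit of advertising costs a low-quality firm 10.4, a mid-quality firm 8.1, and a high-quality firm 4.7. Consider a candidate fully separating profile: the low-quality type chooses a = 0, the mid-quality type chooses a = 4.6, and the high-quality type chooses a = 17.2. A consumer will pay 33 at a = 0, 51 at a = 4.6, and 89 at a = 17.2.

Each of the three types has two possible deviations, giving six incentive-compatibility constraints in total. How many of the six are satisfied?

3

High-quality (own payoff 89 − 4.7×17.2 = 8.16): to a=0 gives 33 → profitable ✗; to a=4.6 gives 51 − 4.7×4.6 = 29.38 → profitable ✗.
Mid-quality (own payoff 51 − 8.1×4.6 = 13.74): to a=0 gives 33 → profitable ✗; to a=17.2 gives 89 − 8.1×17.2 = -50.32 → no gain ✓.
Low-quality (own payoff 33): to a=4.6 gives 51 − 10.4×4.6 = 3.16 → no gain ✓; to a=17.2 gives 89 − 10.4×17.2 = -89.88 → no gain ✓.
3 of the 6 constraints hold; not an equilibrium.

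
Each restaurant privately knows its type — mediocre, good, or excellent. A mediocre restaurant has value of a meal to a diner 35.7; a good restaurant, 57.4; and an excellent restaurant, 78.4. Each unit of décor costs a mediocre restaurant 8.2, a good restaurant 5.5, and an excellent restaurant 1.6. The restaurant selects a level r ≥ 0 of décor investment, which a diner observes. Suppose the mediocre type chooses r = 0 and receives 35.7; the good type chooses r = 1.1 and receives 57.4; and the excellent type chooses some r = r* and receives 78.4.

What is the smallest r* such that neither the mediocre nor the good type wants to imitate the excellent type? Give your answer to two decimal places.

Mediocre type (on-path payoff 35.7) won't mimic when 35.7 ≥ 78.4 − 8.2·r*, i.e. r* ≥ 5.21.
Good type (on-path payoff 57.4 − 5.5×1.1 = 51.35) won't mimic when 51.35 ≥ 78.4 − 5.5·r*, i.e. r* ≥ 4.92.
Both must hold, so r* = max(5.21, 4.92) = 5.21. The mediocre type's constraint binds.

5.21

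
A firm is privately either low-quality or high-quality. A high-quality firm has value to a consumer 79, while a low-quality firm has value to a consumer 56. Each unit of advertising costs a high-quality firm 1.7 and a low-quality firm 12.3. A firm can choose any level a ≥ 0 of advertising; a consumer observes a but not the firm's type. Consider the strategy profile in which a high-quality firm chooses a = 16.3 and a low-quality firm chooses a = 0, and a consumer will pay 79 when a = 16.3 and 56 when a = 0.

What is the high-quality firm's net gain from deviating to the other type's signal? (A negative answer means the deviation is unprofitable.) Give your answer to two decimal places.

4.71

Playing a = 16.3 the high-quality firm receives 79 − 1.7 × 16.3 = 51.29.
Deviating to a = 0 yields 56 instead.
Gain from deviating: 56 − 51.29 = 4.71.
The gain is positive, so the high-quality type's incentive-compatibility constraint is violated — this profile is not a separating equilibrium.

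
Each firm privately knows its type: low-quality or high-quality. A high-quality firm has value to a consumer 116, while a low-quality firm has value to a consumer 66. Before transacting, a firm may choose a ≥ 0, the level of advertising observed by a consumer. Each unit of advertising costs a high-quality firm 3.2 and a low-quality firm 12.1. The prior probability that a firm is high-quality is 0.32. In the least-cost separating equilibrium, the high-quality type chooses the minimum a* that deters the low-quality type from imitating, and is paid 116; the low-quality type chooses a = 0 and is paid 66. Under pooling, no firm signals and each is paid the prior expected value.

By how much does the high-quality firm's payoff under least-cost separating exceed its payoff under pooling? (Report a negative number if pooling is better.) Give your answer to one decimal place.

20.8

Least-cost separating signal: a* solves 66 = 116 − 12.1·a*, so a* = (116 − 66)/12.1 ≈ 4.1322.
High-quality type's separating payoff: 116 − 3.2 × a* = 116 − 3.2 × (116 − 66)/12.1 = 116 − 160/12.1 ≈ 102.777.
Pooling payoff: 0.32 × 116 + 0.68 × 66 = 82.
Difference: 102.777 − 82 = 20.777, i.e. 20.8 to one decimal place.
The high-quality type prefers to separate.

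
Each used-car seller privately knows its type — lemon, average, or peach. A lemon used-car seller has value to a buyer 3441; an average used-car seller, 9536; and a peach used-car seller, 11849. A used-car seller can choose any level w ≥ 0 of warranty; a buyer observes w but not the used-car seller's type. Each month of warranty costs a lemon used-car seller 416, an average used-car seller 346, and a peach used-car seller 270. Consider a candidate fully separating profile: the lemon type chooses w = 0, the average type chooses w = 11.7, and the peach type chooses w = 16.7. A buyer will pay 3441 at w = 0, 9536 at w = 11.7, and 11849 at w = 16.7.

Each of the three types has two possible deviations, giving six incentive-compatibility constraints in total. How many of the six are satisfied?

Lemon (own payoff 3441): to w=11.7 gives 9536 − 416×11.7 = 4668.8 → profitable ✗; to w=16.7 gives 11849 − 416×16.7 = 4901.8 → profitable ✗.
Peach (own payoff 11849 − 270×16.7 = 7340): to w=0 gives 3441 → no gain ✓; to w=11.7 gives 9536 − 270×11.7 = 6377 → no gain ✓.
Average (own payoff 9536 − 346×11.7 = 5487.8): to w=0 gives 3441 → no gain ✓; to w=16.7 gives 11849 − 346×16.7 = 6070.8 → profitable ✗.
3 of the 6 constraints hold; not an equilibrium.

3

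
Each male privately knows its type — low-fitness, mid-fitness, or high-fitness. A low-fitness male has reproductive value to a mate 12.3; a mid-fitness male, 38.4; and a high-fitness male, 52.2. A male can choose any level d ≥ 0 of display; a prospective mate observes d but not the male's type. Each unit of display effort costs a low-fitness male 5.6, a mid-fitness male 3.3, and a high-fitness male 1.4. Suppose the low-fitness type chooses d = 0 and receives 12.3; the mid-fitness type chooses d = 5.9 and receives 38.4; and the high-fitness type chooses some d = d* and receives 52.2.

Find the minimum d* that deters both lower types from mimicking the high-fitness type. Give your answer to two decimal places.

10.08

Mid-fitness type (on-path payoff 38.4 − 3.3×5.9 = 18.93) won't mimic when 18.93 ≥ 52.2 − 3.3·d*, i.e. d* ≥ 10.08.
Low-fitness type (on-path payoff 12.3) won't mimic when 12.3 ≥ 52.2 − 5.6·d*, i.e. d* ≥ 7.13.
Both must hold, so d* = max(7.13, 10.08) = 10.08. The mid-fitness type's constraint binds.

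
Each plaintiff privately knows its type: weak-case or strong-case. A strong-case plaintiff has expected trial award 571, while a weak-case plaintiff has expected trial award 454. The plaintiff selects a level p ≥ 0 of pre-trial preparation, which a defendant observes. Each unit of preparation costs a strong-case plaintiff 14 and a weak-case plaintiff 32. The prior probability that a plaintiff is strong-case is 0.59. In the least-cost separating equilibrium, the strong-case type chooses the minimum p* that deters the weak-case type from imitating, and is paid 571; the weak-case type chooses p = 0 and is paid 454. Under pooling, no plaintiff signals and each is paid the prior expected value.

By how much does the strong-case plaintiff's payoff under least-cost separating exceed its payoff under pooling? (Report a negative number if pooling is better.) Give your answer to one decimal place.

Least-cost separating signal: p* solves 454 = 571 − 32·p*, so p* = (571 − 454)/32 ≈ 3.6563.
Strong-case type's separating payoff: 571 − 14 × p* = 571 − 14 × (571 − 454)/32 = 571 − 1638/32 ≈ 519.813.
Pooling payoff: 0.59 × 571 + 0.41 × 454 = 523.03.
Difference: 519.813 − 523.03 = -3.217, i.e. -3.2 to one decimal place.
The strong-case type would prefer the pooling outcome.

-3.2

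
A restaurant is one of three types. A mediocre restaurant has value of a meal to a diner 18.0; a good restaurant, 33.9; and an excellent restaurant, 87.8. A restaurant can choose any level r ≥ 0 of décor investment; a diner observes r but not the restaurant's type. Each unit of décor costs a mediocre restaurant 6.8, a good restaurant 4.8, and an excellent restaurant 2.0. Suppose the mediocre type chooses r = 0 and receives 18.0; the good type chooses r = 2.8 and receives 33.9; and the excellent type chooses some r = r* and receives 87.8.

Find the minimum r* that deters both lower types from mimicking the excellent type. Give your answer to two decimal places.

14.03

Good type (on-path payoff 33.9 − 4.8×2.8 = 20.46) won't mimic when 20.46 ≥ 87.8 − 4.8·r*, i.e. r* ≥ 14.03.
Mediocre type (on-path payoff 18.0) won't mimic when 18.0 ≥ 87.8 − 6.8·r*, i.e. r* ≥ 10.26.
Both must hold, so r* = max(10.26, 14.03) = 14.03. The good type's constraint binds.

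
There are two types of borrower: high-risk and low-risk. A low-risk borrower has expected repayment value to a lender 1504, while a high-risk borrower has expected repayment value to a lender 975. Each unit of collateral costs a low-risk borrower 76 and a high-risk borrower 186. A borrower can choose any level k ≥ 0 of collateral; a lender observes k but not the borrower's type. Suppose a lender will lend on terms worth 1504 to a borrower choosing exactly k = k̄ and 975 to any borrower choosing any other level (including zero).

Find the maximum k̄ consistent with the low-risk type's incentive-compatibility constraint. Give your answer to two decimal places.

Choosing k̄ yields the low-risk type 1504 − 76·k̄; choosing zero yields 975.
The low-risk type is indifferent at 1504 − 76·k̄ = 975, i.e. k̄ = (1504 − 975) / 76 ≈ 6.96.
For any k̄ above 6.96 the low-risk type would rather pool at zero, so separation collapses.

6.96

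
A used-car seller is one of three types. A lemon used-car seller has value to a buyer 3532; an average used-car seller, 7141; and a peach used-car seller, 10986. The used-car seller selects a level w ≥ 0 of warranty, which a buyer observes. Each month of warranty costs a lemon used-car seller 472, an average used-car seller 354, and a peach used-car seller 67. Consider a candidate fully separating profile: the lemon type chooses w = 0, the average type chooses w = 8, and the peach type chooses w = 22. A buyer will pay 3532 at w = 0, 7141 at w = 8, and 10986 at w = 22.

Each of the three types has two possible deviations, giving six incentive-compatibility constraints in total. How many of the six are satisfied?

Lemon (own payoff 3532): to w=8 gives 7141 − 472×8 = 3365 → no gain ✓; to w=22 gives 10986 − 472×22 = 602 → no gain ✓.
Average (own payoff 7141 − 354×8 = 4309): to w=0 gives 3532 → no gain ✓; to w=22 gives 10986 − 354×22 = 3198 → no gain ✓.
Peach (own payoff 10986 − 67×22 = 9512): to w=0 gives 3532 → no gain ✓; to w=8 gives 7141 − 67×8 = 6605 → no gain ✓.
6 of the 6 constraints hold; this profile is a separating equilibrium.

6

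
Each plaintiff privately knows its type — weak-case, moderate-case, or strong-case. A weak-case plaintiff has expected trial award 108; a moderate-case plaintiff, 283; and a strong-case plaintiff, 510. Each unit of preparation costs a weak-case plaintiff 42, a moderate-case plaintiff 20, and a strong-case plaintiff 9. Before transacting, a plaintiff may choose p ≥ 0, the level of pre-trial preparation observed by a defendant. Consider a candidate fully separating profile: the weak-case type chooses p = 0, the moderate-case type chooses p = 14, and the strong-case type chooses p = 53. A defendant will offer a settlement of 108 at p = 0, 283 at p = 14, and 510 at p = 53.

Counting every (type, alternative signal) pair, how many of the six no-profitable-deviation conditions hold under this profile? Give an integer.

Weak-case (own payoff 108): to p=14 gives 283 − 42×14 = -305 → no gain ✓; to p=53 gives 510 − 42×53 = -1716 → no gain ✓.
Moderate-case (own payoff 283 − 20×14 = 3): to p=0 gives 108 → profitable ✗; to p=53 gives 510 − 20×53 = -550 → no gain ✓.
Strong-case (own payoff 510 − 9×53 = 33): to p=0 gives 108 → profitable ✗; to p=14 gives 283 − 9×14 = 157 → profitable ✗.
3 of the 6 constraints hold; not an equilibrium.

3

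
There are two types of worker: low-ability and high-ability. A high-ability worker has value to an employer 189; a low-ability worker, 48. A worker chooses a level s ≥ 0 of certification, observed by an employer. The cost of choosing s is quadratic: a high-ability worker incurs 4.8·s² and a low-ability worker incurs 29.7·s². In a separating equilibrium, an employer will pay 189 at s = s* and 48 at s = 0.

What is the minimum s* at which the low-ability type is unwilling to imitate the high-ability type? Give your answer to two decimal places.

2.18

The low-ability type at s = 0 receives 48; imitating at s* yields 189 − 29.7·s*².
Indifference: 48 = 189 − 29.7·s*², so s*² = (189 − 48) / 29.7 ≈ 4.7475.
s* = √4.7475 ≈ 2.18.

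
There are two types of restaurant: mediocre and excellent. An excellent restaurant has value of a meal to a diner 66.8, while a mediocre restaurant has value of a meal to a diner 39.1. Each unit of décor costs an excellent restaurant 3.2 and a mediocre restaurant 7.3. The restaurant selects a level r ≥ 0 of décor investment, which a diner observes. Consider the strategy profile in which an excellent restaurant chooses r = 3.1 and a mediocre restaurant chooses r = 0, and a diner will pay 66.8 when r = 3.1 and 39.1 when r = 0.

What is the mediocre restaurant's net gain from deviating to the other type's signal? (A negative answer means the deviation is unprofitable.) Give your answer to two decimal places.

Playing r = 0 the mediocre restaurant receives 39.1.
Deviating to r = 3.1 brings payment 66.8 at cost 7.3 × 3.1 = 22.63, netting 44.17.
Gain from deviating: 44.17 − 39.1 = 5.07.
The gain is positive, so the mediocre type's incentive-compatibility constraint is violated — this profile is not a separating equilibrium.

5.07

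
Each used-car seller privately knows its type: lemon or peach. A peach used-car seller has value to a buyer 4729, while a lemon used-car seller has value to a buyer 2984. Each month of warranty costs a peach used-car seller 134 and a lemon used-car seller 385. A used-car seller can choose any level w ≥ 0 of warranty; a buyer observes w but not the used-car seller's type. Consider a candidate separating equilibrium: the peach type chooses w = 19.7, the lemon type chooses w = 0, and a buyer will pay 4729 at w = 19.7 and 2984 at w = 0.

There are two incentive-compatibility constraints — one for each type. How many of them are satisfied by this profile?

1

Lemon type: stay at 0 → 2984; mimic → 4729 − 385 × 19.7 = -2855.5. IC holds (2984 ≥ -2855.5).
Peach type: signal → 4729 − 134 × 19.7 = 2089.2; deviate to 0 → 2984. IC fails (2089.2 < 2984).
1 of 2 constraints hold, so this profile is not an equilibrium.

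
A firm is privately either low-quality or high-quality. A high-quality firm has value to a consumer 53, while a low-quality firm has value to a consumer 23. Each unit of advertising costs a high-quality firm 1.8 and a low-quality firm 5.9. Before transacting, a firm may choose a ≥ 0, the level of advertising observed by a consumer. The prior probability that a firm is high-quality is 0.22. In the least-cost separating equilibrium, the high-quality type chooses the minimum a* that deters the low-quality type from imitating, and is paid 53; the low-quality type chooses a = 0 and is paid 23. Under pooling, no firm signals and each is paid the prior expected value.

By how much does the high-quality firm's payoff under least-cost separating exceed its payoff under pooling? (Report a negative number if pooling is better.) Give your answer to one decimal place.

Least-cost separating signal: a* solves 23 = 53 − 5.9·a*, so a* = (53 − 23)/5.9 ≈ 5.0847.
High-quality type's separating payoff: 53 − 1.8 × a* = 53 − 1.8 × (53 − 23)/5.9 = 53 − 54/5.9 ≈ 43.847.
Pooling payoff: 0.22 × 53 + 0.78 × 23 = 29.6.
Difference: 43.847 − 29.6 = 14.247, i.e. 14.2 to one decimal place.
The high-quality type prefers to separate.

14.2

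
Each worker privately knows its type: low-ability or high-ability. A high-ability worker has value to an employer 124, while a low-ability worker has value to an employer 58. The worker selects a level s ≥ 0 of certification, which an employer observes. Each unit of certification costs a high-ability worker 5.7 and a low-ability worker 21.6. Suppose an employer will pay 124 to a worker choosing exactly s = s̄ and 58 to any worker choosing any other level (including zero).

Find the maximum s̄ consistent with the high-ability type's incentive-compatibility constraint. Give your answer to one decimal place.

Choosing s̄ yields the high-ability type 124 − 5.7·s̄; choosing zero yields 58.
The high-ability type is indifferent at 124 − 5.7·s̄ = 58, i.e. s̄ = (124 − 58) / 5.7 ≈ 11.6.
For any s̄ above 11.6 the high-ability type would rather pool at zero, so separation collapses.

11.6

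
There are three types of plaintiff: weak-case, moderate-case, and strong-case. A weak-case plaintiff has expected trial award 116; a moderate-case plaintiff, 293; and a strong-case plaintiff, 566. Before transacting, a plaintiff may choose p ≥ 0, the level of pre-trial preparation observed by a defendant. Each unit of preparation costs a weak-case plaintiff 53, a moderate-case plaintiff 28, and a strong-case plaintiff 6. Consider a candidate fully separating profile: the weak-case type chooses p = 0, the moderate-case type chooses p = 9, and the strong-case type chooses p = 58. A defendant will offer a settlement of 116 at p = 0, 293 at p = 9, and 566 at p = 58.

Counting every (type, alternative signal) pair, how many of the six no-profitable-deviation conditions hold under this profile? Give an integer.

Strong-case (own payoff 566 − 6×58 = 218): to p=0 gives 116 → no gain ✓; to p=9 gives 293 − 6×9 = 239 → profitable ✗.
Moderate-case (own payoff 293 − 28×9 = 41): to p=0 gives 116 → profitable ✗; to p=58 gives 566 − 28×58 = -1058 → no gain ✓.
Weak-case (own payoff 116): to p=9 gives 293 − 53×9 = -184 → no gain ✓; to p=58 gives 566 − 53×58 = -2508 → no gain ✓.
4 of the 6 constraints hold; not an equilibrium.

4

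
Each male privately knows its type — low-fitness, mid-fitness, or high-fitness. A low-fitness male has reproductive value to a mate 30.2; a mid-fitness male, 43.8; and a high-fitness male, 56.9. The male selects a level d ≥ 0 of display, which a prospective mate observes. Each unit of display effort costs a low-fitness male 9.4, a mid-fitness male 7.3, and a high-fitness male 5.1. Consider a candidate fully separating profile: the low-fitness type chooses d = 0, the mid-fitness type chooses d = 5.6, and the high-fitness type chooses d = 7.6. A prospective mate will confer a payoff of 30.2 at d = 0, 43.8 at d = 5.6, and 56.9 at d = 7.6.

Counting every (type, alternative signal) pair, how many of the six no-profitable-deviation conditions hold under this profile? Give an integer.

4

High-fitness (own payoff 56.9 − 5.1×7.6 = 18.14): to d=0 gives 30.2 → profitable ✗; to d=5.6 gives 43.8 − 5.1×5.6 = 15.24 → no gain ✓.
Low-fitness (own payoff 30.2): to d=5.6 gives 43.8 − 9.4×5.6 = -8.84 → no gain ✓; to d=7.6 gives 56.9 − 9.4×7.6 = -14.54 → no gain ✓.
Mid-fitness (own payoff 43.8 − 7.3×5.6 = 2.92): to d=0 gives 30.2 → profitable ✗; to d=7.6 gives 56.9 − 7.3×7.6 = 1.42 → no gain ✓.
4 of the 6 constraints hold; not an equilibrium.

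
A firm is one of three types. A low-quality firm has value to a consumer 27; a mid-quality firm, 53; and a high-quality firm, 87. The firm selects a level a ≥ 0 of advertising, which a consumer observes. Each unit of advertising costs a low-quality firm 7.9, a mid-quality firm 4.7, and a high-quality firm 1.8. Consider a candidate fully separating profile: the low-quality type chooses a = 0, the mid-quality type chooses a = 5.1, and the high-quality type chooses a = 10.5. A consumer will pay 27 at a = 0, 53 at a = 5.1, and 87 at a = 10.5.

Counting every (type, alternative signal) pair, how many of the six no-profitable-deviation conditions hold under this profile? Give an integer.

Low-quality (own payoff 27): to a=5.1 gives 53 − 7.9×5.1 = 12.71 → no gain ✓; to a=10.5 gives 87 − 7.9×10.5 = 4.05 → no gain ✓.
Mid-quality (own payoff 53 − 4.7×5.1 = 29.03): to a=0 gives 27 → no gain ✓; to a=10.5 gives 87 − 4.7×10.5 = 37.65 → profitable ✗.
High-quality (own payoff 87 − 1.8×10.5 = 68.1): to a=0 gives 27 → no gain ✓; to a=5.1 gives 53 − 1.8×5.1 = 43.82 → no gain ✓.
5 of the 6 constraints hold; not an equilibrium.

5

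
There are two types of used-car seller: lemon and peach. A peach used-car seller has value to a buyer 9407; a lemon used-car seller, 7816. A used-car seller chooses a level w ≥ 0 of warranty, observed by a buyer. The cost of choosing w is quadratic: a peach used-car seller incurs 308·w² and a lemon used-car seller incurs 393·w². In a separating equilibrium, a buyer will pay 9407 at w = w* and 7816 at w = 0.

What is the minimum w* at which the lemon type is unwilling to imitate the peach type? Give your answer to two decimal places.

2.01

The lemon type at w = 0 receives 7816; imitating at w* yields 9407 − 393·w*².
Indifference: 7816 = 9407 − 393·w*², so w*² = (9407 − 7816) / 393 ≈ 4.0483.
w* = √4.0483 ≈ 2.01.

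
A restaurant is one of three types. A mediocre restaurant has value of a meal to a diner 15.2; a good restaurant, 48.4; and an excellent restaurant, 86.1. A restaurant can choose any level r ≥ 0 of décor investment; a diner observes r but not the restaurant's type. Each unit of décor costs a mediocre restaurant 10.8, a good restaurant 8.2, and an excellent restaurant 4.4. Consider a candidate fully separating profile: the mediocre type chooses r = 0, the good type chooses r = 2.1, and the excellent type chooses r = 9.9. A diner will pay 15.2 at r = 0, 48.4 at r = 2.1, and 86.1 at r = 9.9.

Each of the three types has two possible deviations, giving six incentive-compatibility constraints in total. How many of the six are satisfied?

5

Excellent (own payoff 86.1 − 4.4×9.9 = 42.54): to r=0 gives 15.2 → no gain ✓; to r=2.1 gives 48.4 − 4.4×2.1 = 39.16 → no gain ✓.
Mediocre (own payoff 15.2): to r=2.1 gives 48.4 − 10.8×2.1 = 25.72 → profitable ✗; to r=9.9 gives 86.1 − 10.8×9.9 = -20.82 → no gain ✓.
Good (own payoff 48.4 − 8.2×2.1 = 31.18): to r=0 gives 15.2 → no gain ✓; to r=9.9 gives 86.1 − 8.2×9.9 = 4.92 → no gain ✓.
5 of the 6 constraints hold; not an equilibrium.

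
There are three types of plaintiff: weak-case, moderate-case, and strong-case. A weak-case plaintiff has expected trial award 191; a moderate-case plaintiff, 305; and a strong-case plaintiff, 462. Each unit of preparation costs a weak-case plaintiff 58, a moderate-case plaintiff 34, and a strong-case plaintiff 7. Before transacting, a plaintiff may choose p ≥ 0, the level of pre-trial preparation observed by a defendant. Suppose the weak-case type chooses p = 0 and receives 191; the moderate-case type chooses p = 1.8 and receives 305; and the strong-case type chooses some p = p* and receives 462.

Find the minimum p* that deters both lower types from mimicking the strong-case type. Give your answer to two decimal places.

Weak-case type (on-path payoff 191) won't mimic when 191 ≥ 462 − 58·p*, i.e. p* ≥ 4.67.
Moderate-case type (on-path payoff 305 − 34×1.8 = 243.8) won't mimic when 243.8 ≥ 462 − 34·p*, i.e. p* ≥ 6.42.
Both must hold, so p* = max(4.67, 6.42) = 6.42. The moderate-case type's constraint binds.

6.42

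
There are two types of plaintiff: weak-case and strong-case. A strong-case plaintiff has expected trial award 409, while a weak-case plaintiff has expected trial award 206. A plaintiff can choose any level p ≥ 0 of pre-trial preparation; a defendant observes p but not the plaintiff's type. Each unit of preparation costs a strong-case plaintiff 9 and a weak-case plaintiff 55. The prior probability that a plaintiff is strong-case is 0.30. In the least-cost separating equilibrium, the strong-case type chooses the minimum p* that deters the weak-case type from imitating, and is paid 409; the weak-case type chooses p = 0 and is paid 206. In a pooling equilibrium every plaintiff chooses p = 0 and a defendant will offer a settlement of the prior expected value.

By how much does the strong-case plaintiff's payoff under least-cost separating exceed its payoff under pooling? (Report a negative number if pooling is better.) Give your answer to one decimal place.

Least-cost separating signal: p* solves 206 = 409 − 55·p*, so p* = (409 − 206)/55 ≈ 3.6909.
Strong-case type's separating payoff: 409 − 9 × p* = 409 − 9 × (409 − 206)/55 = 409 − 1827/55 ≈ 375.782.
Pooling payoff: 0.30 × 409 + 0.70 × 206 = 266.9.
Difference: 375.782 − 266.9 = 108.882, i.e. 108.9 to one decimal place.
The strong-case type prefers to separate.

108.9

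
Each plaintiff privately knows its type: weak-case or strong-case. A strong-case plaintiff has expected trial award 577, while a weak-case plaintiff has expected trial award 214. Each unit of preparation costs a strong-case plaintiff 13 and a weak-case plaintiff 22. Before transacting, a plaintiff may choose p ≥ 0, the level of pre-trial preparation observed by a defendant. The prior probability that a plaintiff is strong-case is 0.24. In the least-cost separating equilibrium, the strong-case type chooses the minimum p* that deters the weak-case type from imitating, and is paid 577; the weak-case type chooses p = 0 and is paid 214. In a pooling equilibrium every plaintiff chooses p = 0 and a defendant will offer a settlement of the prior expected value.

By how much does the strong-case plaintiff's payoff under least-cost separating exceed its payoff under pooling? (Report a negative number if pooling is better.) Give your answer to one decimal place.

61.4

Least-cost separating signal: p* solves 214 = 577 − 22·p*, so p* = (577 − 214)/22 = 16.5.
Strong-case type's separating payoff: 577 − 13 × p* = 577 − 13 × (577 − 214)/22 = 577 − 4719/22 = 362.5.
Pooling payoff: 0.24 × 577 + 0.76 × 214 = 301.12.
Difference: 362.5 − 301.12 = 61.38, i.e. 61.4 to one decimal place.
The strong-case type prefers to separate.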